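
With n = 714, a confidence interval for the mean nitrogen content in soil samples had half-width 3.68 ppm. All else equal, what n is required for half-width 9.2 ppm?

Margin of error scales as 1/√n, so n₂ = n₁·(E₁/E₂)².
n₂ = 714 × (3.68/9.2)² = 714 × 0.16 = 114.24
Round up: n₂ = 115.

115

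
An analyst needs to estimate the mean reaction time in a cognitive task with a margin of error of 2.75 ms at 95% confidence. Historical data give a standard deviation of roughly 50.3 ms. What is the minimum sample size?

1286

For a mean, the margin of error is E = z·σ/√n, so n = (zσ/E)².
At 95% confidence, z = 1.960.
n = (1.960 × 50.3 / 2.75)² = 1285.24
Round up: n = 1286.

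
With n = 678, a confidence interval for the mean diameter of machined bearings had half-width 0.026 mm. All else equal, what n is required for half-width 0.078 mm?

Margin of error scales as 1/√n, so n₂ = n₁·(E₁/E₂)².
n₂ = 678 × (0.026/0.078)² = 678 × 0.1111 = 75.33
Round up: n₂ = 76.

76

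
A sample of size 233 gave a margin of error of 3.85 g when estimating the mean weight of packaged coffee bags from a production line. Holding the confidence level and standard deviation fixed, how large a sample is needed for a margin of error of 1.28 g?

n = 2108

Margin of error scales as 1/√n, so n₂ = n₁·(E₁/E₂)².
n₂ = 233 × (3.85/1.28)² = 233 × 9.047 = 2107.95
Round up: n₂ = 2108.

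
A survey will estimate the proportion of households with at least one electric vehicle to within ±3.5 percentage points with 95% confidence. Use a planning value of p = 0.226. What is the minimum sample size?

For a proportion with margin E = 0.035 at 95% confidence, z = 1.960.
n = p̂(1−p̂)(z/E)² = 0.226 × 0.774 × (1.960/0.035)² = 548.56
Round up: n = 549.

549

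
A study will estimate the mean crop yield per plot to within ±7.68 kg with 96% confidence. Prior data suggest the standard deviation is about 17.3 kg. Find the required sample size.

n = 22

For a mean, the margin of error is E = z·σ/√n, so n = (zσ/E)².
At 96% confidence, z = 2.054.
n = (2.054 × 17.3 / 7.68)² = 21.41
Round up: n = 22.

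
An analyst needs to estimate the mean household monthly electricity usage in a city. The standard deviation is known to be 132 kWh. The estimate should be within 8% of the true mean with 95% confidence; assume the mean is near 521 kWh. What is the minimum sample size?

For a mean, the margin of error is E = z·σ/√n, so n = (zσ/E)².
At 95% confidence, z = 1.960.
E = 8% of 521 = 41.68 kWh.
n = (1.960 × 132 / 41.68)² = 38.53
Round up: n = 39.

n = 39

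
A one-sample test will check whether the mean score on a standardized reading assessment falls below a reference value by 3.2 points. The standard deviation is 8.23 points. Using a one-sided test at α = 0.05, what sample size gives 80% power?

For a one-sample z-test, n = ((z_α + z_β)·σ/δ)².
z_α = 1.645 (one-sided α = 0.05); z_β = 0.842 (power 80% → β = 0.2).
n = (2.487 × 8.23 / 3.2)² = 40.91
Round up: n = 41.

41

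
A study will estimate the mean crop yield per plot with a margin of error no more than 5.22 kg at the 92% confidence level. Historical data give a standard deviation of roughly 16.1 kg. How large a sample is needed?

For a mean, the margin of error is E = z·σ/√n, so n = (zσ/E)².
At 92% confidence, z = 1.751.
n = (1.751 × 16.1 / 5.22)² = 29.17
Round up: n = 30.

30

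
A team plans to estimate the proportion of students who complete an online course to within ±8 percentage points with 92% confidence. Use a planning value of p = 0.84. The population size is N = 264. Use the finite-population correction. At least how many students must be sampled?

For a proportion with margin E = 0.08 at 92% confidence, z = 1.751.
n = p̂(1−p̂)(z/E)² = 0.84 × 0.16 × (1.751/0.08)² = 64.39 — call this n₀.
Finite-population correction with N = 264: n = n₀ / (1 + (n₀−1)/N) = 64.39 / 1.24 = 51.93
Round up: n = 52.

52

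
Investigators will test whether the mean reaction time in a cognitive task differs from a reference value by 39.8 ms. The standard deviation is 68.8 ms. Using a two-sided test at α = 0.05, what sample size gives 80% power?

24

For a one-sample z-test, n = ((z_{α/2} + z_β)·σ/δ)².
z_{α/2} = 1.960 (two-sided α = 0.05); z_β = 0.842 (power 80% → β = 0.2).
n = (2.802 × 68.8 / 39.8)² = 23.46
Round up: n = 24.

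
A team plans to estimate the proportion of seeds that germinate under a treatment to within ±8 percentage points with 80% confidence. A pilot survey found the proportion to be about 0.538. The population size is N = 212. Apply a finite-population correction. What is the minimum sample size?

n = 50

For a proportion with margin E = 0.08 at 80% confidence, z = 1.282.
n = p̂(1−p̂)(z/E)² = 0.538 × 0.462 × (1.282/0.08)² = 63.83 — call this n₀.
Finite-population correction with N = 212: n = n₀ / (1 + (n₀−1)/N) = 63.83 / 1.296 = 49.25
Round up: n = 50.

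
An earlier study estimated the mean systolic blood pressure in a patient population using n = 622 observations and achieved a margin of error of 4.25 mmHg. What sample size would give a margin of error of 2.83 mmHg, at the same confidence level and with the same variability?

Margin of error scales as 1/√n, so n₂ = n₁·(E₁/E₂)².
n₂ = 622 × (4.25/2.83)² = 622 × 2.255 = 1402.61
Round up: n₂ = 1403.

1403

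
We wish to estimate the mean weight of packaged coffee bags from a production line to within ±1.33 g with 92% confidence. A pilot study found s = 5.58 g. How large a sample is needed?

54

For a mean, the margin of error is E = z·σ/√n, so n = (zσ/E)².
At 92% confidence, z = 1.751.
n = (1.751 × 5.58 / 1.33)² = 53.97
Round up: n = 54.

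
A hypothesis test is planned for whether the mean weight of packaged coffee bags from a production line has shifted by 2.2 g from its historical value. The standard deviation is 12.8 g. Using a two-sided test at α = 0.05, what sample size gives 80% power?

For a one-sample z-test, n = ((z_{α/2} + z_β)·σ/δ)².
z_{α/2} = 1.960 (two-sided α = 0.05); z_β = 0.842 (power 80% → β = 0.2).
n = (2.802 × 12.8 / 2.2)² = 265.77
Round up: n = 266.

266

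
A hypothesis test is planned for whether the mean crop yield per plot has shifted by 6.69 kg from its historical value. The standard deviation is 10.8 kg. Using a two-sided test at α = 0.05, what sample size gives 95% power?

For a one-sample z-test, n = ((z_{α/2} + z_β)·σ/δ)².
z_{α/2} = 1.960 (two-sided α = 0.05); z_β = 1.645 (power 95% → β = 0.05).
n = (3.605 × 10.8 / 6.69)² = 33.87
Round up: n = 34.

n = 34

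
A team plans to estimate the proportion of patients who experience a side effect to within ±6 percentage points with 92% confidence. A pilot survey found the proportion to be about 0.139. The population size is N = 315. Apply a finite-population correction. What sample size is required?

78

For a proportion with margin E = 0.06 at 92% confidence, z = 1.751.
n = p̂(1−p̂)(z/E)² = 0.139 × 0.861 × (1.751/0.06)² = 101.93 — call this n₀.
Finite-population correction with N = 315: n = n₀ / (1 + (n₀−1)/N) = 101.93 / 1.32 = 77.22
Round up: n = 78.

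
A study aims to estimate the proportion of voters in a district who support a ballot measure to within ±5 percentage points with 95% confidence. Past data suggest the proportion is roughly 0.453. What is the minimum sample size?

For a proportion with margin E = 0.05 at 95% confidence, z = 1.960.
n = p̂(1−p̂)(z/E)² = 0.453 × 0.547 × (1.960/0.05)² = 380.77
Round up: n = 381.

381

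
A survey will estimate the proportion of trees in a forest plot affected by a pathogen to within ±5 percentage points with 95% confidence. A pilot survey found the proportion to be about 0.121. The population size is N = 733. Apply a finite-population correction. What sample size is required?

n = 134

For a proportion with margin E = 0.05 at 95% confidence, z = 1.960.
n = p̂(1−p̂)(z/E)² = 0.121 × 0.879 × (1.960/0.05)² = 163.44 — call this n₀.
Finite-population correction with N = 733: n = n₀ / (1 + (n₀−1)/N) = 163.44 / 1.222 = 133.75
Round up: n = 134.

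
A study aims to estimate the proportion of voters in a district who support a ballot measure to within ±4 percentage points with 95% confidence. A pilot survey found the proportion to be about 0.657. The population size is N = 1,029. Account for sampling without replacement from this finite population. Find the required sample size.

355

For a proportion with margin E = 0.04 at 95% confidence, z = 1.960.
n = p̂(1−p̂)(z/E)² = 0.657 × 0.343 × (1.960/0.04)² = 541.07 — call this n₀.
Finite-population correction with N = 1,029: n = n₀ / (1 + (n₀−1)/N) = 541.07 / 1.525 = 354.80
Round up: n = 355.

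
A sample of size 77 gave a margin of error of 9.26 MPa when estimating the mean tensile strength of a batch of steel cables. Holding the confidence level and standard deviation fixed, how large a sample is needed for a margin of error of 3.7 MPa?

483

Margin of error scales as 1/√n, so n₂ = n₁·(E₁/E₂)².
n₂ = 77 × (9.26/3.7)² = 77 × 6.264 = 482.33
Round up: n₂ = 483.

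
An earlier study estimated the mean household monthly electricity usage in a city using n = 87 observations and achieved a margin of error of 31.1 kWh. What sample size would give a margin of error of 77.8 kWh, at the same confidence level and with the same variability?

14

Margin of error scales as 1/√n, so n₂ = n₁·(E₁/E₂)².
n₂ = 87 × (31.1/77.8)² = 87 × 0.1598 = 13.90
Round up: n₂ = 14.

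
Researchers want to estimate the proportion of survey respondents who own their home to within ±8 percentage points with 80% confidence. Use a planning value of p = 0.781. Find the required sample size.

For a proportion with margin E = 0.08 at 80% confidence, z = 1.282.
n = p̂(1−p̂)(z/E)² = 0.781 × 0.219 × (1.282/0.08)² = 43.92
Round up: n = 44.

44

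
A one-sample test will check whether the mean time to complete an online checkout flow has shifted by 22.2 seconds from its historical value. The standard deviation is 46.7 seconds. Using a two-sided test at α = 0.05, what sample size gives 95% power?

58

For a one-sample z-test, n = ((z_{α/2} + z_β)·σ/δ)².
z_{α/2} = 1.960 (two-sided α = 0.05); z_β = 1.645 (power 95% → β = 0.05).
n = (3.605 × 46.7 / 22.2)² = 57.51
Round up: n = 58.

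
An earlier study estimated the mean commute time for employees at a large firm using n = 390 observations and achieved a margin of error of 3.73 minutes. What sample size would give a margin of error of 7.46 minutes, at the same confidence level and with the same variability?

Margin of error scales as 1/√n, so n₂ = n₁·(E₁/E₂)².
n₂ = 390 × (3.73/7.46)² = 390 × 0.25 = 97.50
Round up: n₂ = 98.

98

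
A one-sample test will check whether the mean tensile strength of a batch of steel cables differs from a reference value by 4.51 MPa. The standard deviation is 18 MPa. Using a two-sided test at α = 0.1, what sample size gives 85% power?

For a one-sample z-test, n = ((z_{α/2} + z_β)·σ/δ)².
z_{α/2} = 1.645 (two-sided α = 0.1); z_β = 1.036 (power 85% → β = 0.15).
n = (2.681 × 18 / 4.51)² = 114.49
Round up: n = 115.

115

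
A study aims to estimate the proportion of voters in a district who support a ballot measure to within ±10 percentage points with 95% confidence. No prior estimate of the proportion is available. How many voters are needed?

For a proportion with margin E = 0.1 at 95% confidence, z = 1.960.
With no prior estimate, use p = 0.5, which maximizes p(1−p) at 0.25.
n = 0.25 × (z/E)² = 0.25 × (1.960/0.1)² = 96.04
Round up: n = 97.

97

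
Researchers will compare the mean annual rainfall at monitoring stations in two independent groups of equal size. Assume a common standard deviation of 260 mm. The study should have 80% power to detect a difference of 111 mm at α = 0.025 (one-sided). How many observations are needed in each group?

87 per group

For two equal groups, n per group = 2·((z_α + z_β)·σ/δ)².
z_α = 1.960; z_β = 0.842 (power 80%).
n = 2 × (2.802 × 260 / 111)² = 2 × 43.08 = 86.16
Round up: n = 87 per group.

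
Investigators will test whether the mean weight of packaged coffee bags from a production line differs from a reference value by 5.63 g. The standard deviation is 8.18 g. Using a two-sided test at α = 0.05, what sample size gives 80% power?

For a one-sample z-test, n = ((z_{α/2} + z_β)·σ/δ)².
z_{α/2} = 1.960 (two-sided α = 0.05); z_β = 0.842 (power 80% → β = 0.2).
n = (2.802 × 8.18 / 5.63)² = 16.57
Round up: n = 17.

n = 17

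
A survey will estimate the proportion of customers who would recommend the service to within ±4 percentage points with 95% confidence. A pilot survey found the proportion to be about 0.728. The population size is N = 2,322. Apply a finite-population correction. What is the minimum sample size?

For a proportion with margin E = 0.04 at 95% confidence, z = 1.960.
n = p̂(1−p̂)(z/E)² = 0.728 × 0.272 × (1.960/0.04)² = 475.44 — call this n₀.
Finite-population correction with N = 2,322: n = n₀ / (1 + (n₀−1)/N) = 475.44 / 1.204 = 394.88
Round up: n = 395.

n = 395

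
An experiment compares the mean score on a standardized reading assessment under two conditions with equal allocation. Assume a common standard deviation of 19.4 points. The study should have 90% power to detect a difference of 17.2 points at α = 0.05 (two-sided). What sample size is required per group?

27 per group

For two equal groups, n per group = 2·((z_{α/2} + z_β)·σ/δ)².
z_{α/2} = 1.960; z_β = 1.282 (power 90%).
n = 2 × (3.242 × 19.4 / 17.2)² = 2 × 13.37 = 26.74
Round up: n = 27 per group.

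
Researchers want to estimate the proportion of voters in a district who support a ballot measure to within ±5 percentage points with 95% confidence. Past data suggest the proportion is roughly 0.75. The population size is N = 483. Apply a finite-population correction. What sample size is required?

181

For a proportion with margin E = 0.05 at 95% confidence, z = 1.960.
n = p̂(1−p̂)(z/E)² = 0.75 × 0.25 × (1.960/0.05)² = 288.12 — call this n₀.
Finite-population correction with N = 483: n = n₀ / (1 + (n₀−1)/N) = 288.12 / 1.594 = 180.75
Round up: n = 181.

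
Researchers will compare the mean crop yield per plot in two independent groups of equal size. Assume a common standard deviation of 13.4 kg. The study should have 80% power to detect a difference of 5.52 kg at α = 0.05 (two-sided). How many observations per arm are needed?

For two equal groups, n per group = 2·((z_{α/2} + z_β)·σ/δ)².
z_{α/2} = 1.960; z_β = 0.842 (power 80%).
n = 2 × (2.802 × 13.4 / 5.52)² = 2 × 46.27 = 92.54
Round up: n = 93 per group.

93 per group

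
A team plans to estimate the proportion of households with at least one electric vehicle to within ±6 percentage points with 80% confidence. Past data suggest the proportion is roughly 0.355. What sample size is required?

For a proportion with margin E = 0.06 at 80% confidence, z = 1.282.
n = p̂(1−p̂)(z/E)² = 0.355 × 0.645 × (1.282/0.06)² = 104.53
Round up: n = 105.

105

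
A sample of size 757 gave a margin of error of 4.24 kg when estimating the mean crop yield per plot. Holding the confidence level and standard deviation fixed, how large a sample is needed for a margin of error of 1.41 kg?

Margin of error scales as 1/√n, so n₂ = n₁·(E₁/E₂)².
n₂ = 757 × (4.24/1.41)² = 757 × 9.043 = 6845.55
Round up: n₂ = 6846.

6846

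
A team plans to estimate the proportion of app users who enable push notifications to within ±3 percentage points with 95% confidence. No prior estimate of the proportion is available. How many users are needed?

For a proportion with margin E = 0.03 at 95% confidence, z = 1.960.
With no prior estimate, use p = 0.5, which maximizes p(1−p) at 0.25.
n = 0.25 × (z/E)² = 0.25 × (1.960/0.03)² = 1067.11
Round up: n = 1068.

1068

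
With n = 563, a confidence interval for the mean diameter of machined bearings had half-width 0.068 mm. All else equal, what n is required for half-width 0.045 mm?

Margin of error scales as 1/√n, so n₂ = n₁·(E₁/E₂)².
n₂ = 563 × (0.068/0.045)² = 563 × 2.283 = 1285.33
Round up: n₂ = 1286.

1286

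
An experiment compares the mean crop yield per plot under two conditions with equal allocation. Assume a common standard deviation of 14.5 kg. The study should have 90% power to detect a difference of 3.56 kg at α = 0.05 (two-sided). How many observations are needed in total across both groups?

For two equal groups, n per group = 2·((z_{α/2} + z_β)·σ/δ)².
z_{α/2} = 1.960; z_β = 1.282 (power 90%).
n = 2 × (3.242 × 14.5 / 3.56)² = 2 × 174.37 = 348.74
Round up: n = 349 per group.
Total across both groups: 2 × 349 = 698.

698 total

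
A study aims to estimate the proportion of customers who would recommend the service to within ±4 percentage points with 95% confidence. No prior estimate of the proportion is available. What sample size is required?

601

For a proportion with margin E = 0.04 at 95% confidence, z = 1.960.
With no prior estimate, use p = 0.5, which maximizes p(1−p) at 0.25.
n = 0.25 × (z/E)² = 0.25 × (1.960/0.04)² = 600.25
Round up: n = 601.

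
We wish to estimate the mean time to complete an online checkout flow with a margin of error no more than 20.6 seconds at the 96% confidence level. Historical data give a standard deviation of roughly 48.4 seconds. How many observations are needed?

24

For a mean, the margin of error is E = z·σ/√n, so n = (zσ/E)².
At 96% confidence, z = 2.054.
n = (2.054 × 48.4 / 20.6)² = 23.29
Round up: n = 24.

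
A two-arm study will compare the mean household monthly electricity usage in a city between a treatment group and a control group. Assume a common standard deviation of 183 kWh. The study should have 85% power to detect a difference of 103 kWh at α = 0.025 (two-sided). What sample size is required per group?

68 per group

For two equal groups, n per group = 2·((z_{α/2} + z_β)·σ/δ)².
z_{α/2} = 2.241; z_β = 1.036 (power 85%).
n = 2 × (3.277 × 183 / 103)² = 2 × 33.90 = 67.80
Round up: n = 68 per group.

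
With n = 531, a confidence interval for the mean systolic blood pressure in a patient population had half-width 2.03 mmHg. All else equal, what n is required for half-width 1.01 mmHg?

Margin of error scales as 1/√n, so n₂ = n₁·(E₁/E₂)².
n₂ = 531 × (2.03/1.01)² = 531 × 4.04 = 2145.24
Round up: n₂ = 2146.

2146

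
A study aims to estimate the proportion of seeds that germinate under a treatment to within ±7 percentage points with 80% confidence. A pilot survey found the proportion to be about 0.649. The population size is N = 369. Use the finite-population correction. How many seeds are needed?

For a proportion with margin E = 0.07 at 80% confidence, z = 1.282.
n = p̂(1−p̂)(z/E)² = 0.649 × 0.351 × (1.282/0.07)² = 76.41 — call this n₀.
Finite-population correction with N = 369: n = n₀ / (1 + (n₀−1)/N) = 76.41 / 1.204 = 63.46
Round up: n = 64.

n = 64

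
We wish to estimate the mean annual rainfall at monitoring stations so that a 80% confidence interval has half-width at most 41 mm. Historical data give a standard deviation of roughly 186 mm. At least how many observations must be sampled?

For a mean, the margin of error is E = z·σ/√n, so n = (zσ/E)².
At 80% confidence, z = 1.282.
n = (1.282 × 186 / 41)² = 33.82
Round up: n = 34.

n = 34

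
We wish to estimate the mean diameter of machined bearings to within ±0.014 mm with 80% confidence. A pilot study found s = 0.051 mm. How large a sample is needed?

22

For a mean, the margin of error is E = z·σ/√n, so n = (zσ/E)².
At 80% confidence, z = 1.282.
n = (1.282 × 0.051 / 0.014)² = 21.81
Round up: n = 22.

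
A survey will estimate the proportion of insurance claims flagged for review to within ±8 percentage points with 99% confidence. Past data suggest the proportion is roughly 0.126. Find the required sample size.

For a proportion with margin E = 0.08 at 99% confidence, z = 2.576.
n = p̂(1−p̂)(z/E)² = 0.126 × 0.874 × (2.576/0.08)² = 114.18
Round up: n = 115.

115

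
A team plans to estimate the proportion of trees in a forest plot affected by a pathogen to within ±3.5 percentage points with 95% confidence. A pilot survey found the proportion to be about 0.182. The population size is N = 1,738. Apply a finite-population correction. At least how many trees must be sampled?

369

For a proportion with margin E = 0.035 at 95% confidence, z = 1.960.
n = p̂(1−p̂)(z/E)² = 0.182 × 0.818 × (1.960/0.035)² = 466.88 — call this n₀.
Finite-population correction with N = 1,738: n = n₀ / (1 + (n₀−1)/N) = 466.88 / 1.268 = 368.20
Round up: n = 369.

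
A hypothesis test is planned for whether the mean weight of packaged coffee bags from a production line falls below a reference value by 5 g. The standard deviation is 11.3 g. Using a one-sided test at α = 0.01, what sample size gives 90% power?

For a one-sample z-test, n = ((z_α + z_β)·σ/δ)².
z_α = 2.326 (one-sided α = 0.01); z_β = 1.282 (power 90% → β = 0.1).
n = (3.608 × 11.3 / 5)² = 66.49
Round up: n = 67.

67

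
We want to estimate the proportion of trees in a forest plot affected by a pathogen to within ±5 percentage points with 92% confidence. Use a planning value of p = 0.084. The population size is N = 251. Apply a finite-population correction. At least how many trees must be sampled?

For a proportion with margin E = 0.05 at 92% confidence, z = 1.751.
n = p̂(1−p̂)(z/E)² = 0.084 × 0.916 × (1.751/0.05)² = 94.36 — call this n₀.
Finite-population correction with N = 251: n = n₀ / (1 + (n₀−1)/N) = 94.36 / 1.372 = 68.78
Round up: n = 69.

n = 69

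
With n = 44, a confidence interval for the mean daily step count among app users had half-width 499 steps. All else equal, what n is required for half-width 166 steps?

Margin of error scales as 1/√n, so n₂ = n₁·(E₁/E₂)².
n₂ = 44 × (499/166)² = 44 × 9.036 = 397.58
Round up: n₂ = 398.

398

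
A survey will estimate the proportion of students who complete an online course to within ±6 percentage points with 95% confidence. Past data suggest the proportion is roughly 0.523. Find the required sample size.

267

For a proportion with margin E = 0.06 at 95% confidence, z = 1.960.
n = p̂(1−p̂)(z/E)² = 0.523 × 0.477 × (1.960/0.06)² = 266.21
Round up: n = 267.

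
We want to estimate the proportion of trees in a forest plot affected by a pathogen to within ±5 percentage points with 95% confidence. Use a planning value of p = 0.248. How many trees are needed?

For a proportion with margin E = 0.05 at 95% confidence, z = 1.960.
n = p̂(1−p̂)(z/E)² = 0.248 × 0.752 × (1.960/0.05)² = 286.58
Round up: n = 287.

287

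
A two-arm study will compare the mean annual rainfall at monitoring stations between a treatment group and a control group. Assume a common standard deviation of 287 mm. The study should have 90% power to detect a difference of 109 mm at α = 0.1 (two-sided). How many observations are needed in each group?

For two equal groups, n per group = 2·((z_{α/2} + z_β)·σ/δ)².
z_{α/2} = 1.645; z_β = 1.282 (power 90%).
n = 2 × (2.927 × 287 / 109)² = 2 × 59.40 = 118.80
Round up: n = 119 per group.

119 per group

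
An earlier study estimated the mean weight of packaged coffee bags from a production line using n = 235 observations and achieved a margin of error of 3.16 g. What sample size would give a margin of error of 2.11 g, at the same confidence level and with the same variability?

Margin of error scales as 1/√n, so n₂ = n₁·(E₁/E₂)².
n₂ = 235 × (3.16/2.11)² = 235 × 2.243 = 527.11
Round up: n₂ = 528.

528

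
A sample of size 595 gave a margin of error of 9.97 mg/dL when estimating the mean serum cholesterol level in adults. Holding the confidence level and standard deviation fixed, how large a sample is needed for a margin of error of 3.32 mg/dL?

5366

Margin of error scales as 1/√n, so n₂ = n₁·(E₁/E₂)².
n₂ = 595 × (9.97/3.32)² = 595 × 9.018 = 5365.71
Round up: n₂ = 5366.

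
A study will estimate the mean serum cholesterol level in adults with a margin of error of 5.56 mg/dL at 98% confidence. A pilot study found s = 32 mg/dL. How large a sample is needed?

For a mean, the margin of error is E = z·σ/√n, so n = (zσ/E)².
At 98% confidence, z = 2.326.
n = (2.326 × 32 / 5.56)² = 179.21
Round up: n = 180.

180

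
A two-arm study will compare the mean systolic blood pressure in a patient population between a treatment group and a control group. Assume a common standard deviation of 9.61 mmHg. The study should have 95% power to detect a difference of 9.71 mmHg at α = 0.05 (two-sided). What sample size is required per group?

For two equal groups, n per group = 2·((z_{α/2} + z_β)·σ/δ)².
z_{α/2} = 1.960; z_β = 1.645 (power 95%).
n = 2 × (3.605 × 9.61 / 9.71)² = 2 × 12.73 = 25.46
Round up: n = 26 per group.

26 per group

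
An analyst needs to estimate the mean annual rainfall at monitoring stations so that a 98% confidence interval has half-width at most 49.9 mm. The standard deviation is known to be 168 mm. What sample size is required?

62

For a mean, the margin of error is E = z·σ/√n, so n = (zσ/E)².
At 98% confidence, z = 2.326.
n = (2.326 × 168 / 49.9)² = 61.32
Round up: n = 62.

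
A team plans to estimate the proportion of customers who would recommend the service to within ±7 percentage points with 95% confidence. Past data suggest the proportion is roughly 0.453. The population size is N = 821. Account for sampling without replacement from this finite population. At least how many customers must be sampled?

For a proportion with margin E = 0.07 at 95% confidence, z = 1.960.
n = p̂(1−p̂)(z/E)² = 0.453 × 0.547 × (1.960/0.07)² = 194.27 — call this n₀.
Finite-population correction with N = 821: n = n₀ / (1 + (n₀−1)/N) = 194.27 / 1.235 = 157.30
Round up: n = 158.

158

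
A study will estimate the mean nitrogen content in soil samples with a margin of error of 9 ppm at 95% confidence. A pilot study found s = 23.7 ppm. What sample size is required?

27

For a mean, the margin of error is E = z·σ/√n, so n = (zσ/E)².
At 95% confidence, z = 1.960.
n = (1.960 × 23.7 / 9)² = 26.64
Round up: n = 27.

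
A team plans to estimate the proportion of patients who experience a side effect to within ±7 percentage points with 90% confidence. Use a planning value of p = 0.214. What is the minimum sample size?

For a proportion with margin E = 0.07 at 90% confidence, z = 1.645.
n = p̂(1−p̂)(z/E)² = 0.214 × 0.786 × (1.645/0.07)² = 92.89
Round up: n = 93.

93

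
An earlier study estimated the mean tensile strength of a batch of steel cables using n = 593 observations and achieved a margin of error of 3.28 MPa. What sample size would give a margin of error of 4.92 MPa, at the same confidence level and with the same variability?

264

Margin of error scales as 1/√n, so n₂ = n₁·(E₁/E₂)².
n₂ = 593 × (3.28/4.92)² = 593 × 0.4444 = 263.53
Round up: n₂ = 264.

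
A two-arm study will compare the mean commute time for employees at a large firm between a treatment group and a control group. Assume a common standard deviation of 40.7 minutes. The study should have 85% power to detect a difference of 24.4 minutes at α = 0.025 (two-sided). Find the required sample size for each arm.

60 per group

For two equal groups, n per group = 2·((z_{α/2} + z_β)·σ/δ)².
z_{α/2} = 2.241; z_β = 1.036 (power 85%).
n = 2 × (3.277 × 40.7 / 24.4)² = 2 × 29.88 = 59.76
Round up: n = 60 per group.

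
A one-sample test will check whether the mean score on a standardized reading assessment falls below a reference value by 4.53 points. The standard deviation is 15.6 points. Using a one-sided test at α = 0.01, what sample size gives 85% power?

For a one-sample z-test, n = ((z_α + z_β)·σ/δ)².
z_α = 2.326 (one-sided α = 0.01); z_β = 1.036 (power 85% → β = 0.15).
n = (3.362 × 15.6 / 4.53)² = 134.04
Round up: n = 135.

135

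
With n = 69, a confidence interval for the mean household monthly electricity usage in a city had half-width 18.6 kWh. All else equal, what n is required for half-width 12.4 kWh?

Margin of error scales as 1/√n, so n₂ = n₁·(E₁/E₂)².
n₂ = 69 × (18.6/12.4)² = 69 × 2.25 = 155.25
Round up: n₂ = 156.

n = 156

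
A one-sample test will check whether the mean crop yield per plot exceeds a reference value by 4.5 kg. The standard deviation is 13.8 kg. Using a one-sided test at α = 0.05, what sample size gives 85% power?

For a one-sample z-test, n = ((z_α + z_β)·σ/δ)².
z_α = 1.645 (one-sided α = 0.05); z_β = 1.036 (power 85% → β = 0.15).
n = (2.681 × 13.8 / 4.5)² = 67.60
Round up: n = 68.

68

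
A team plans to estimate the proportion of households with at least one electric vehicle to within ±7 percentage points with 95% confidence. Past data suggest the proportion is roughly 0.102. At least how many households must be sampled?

For a proportion with margin E = 0.07 at 95% confidence, z = 1.960.
n = p̂(1−p̂)(z/E)² = 0.102 × 0.898 × (1.960/0.07)² = 71.81
Round up: n = 72.

n = 72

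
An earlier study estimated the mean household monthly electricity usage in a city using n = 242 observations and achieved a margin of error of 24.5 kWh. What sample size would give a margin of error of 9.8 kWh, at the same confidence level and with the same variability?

Margin of error scales as 1/√n, so n₂ = n₁·(E₁/E₂)².
n₂ = 242 × (24.5/9.8)² = 242 × 6.25 = 1512.50
Round up: n₂ = 1513.

1513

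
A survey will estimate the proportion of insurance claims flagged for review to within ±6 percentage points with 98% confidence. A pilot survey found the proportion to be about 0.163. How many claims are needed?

206

For a proportion with margin E = 0.06 at 98% confidence, z = 2.326.
n = p̂(1−p̂)(z/E)² = 0.163 × 0.837 × (2.326/0.06)² = 205.04
Round up: n = 206.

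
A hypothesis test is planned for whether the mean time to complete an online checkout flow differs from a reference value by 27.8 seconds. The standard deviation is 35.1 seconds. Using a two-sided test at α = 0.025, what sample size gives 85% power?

18

For a one-sample z-test, n = ((z_{α/2} + z_β)·σ/δ)².
z_{α/2} = 2.241 (two-sided α = 0.025); z_β = 1.036 (power 85% → β = 0.15).
n = (3.277 × 35.1 / 27.8)² = 17.12
Round up: n = 18.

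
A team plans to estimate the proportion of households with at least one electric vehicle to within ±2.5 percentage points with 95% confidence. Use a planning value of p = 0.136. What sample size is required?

For a proportion with margin E = 0.025 at 95% confidence, z = 1.960.
n = p̂(1−p̂)(z/E)² = 0.136 × 0.864 × (1.960/0.025)² = 722.25
Round up: n = 723.

n = 723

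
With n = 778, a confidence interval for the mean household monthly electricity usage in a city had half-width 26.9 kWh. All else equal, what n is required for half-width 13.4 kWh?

n = 3136

Margin of error scales as 1/√n, so n₂ = n₁·(E₁/E₂)².
n₂ = 778 × (26.9/13.4)² = 778 × 4.03 = 3135.34
Round up: n₂ = 3136.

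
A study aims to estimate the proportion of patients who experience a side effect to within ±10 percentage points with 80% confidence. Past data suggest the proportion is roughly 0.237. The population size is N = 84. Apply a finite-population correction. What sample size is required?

23

For a proportion with margin E = 0.1 at 80% confidence, z = 1.282.
n = p̂(1−p̂)(z/E)² = 0.237 × 0.763 × (1.282/0.1)² = 29.72 — call this n₀.
Finite-population correction with N = 84: n = n₀ / (1 + (n₀−1)/N) = 29.72 / 1.342 = 22.15
Round up: n = 23.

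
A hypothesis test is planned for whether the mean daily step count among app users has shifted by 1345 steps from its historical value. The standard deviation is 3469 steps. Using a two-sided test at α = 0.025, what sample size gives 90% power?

83

For a one-sample z-test, n = ((z_{α/2} + z_β)·σ/δ)².
z_{α/2} = 2.241 (two-sided α = 0.025); z_β = 1.282 (power 90% → β = 0.1).
n = (3.523 × 3469 / 1345)² = 82.56
Round up: n = 83.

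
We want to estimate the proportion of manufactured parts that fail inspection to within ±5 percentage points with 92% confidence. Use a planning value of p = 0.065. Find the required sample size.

75

For a proportion with margin E = 0.05 at 92% confidence, z = 1.751.
n = p̂(1−p̂)(z/E)² = 0.065 × 0.935 × (1.751/0.05)² = 74.53
Round up: n = 75.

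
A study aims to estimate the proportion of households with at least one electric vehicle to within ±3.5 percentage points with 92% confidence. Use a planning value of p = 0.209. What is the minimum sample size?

414

For a proportion with margin E = 0.035 at 92% confidence, z = 1.751.
n = p̂(1−p̂)(z/E)² = 0.209 × 0.791 × (1.751/0.035)² = 413.77
Round up: n = 414.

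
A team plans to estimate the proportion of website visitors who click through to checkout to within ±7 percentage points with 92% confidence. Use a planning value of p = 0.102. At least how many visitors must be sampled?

For a proportion with margin E = 0.07 at 92% confidence, z = 1.751.
n = p̂(1−p̂)(z/E)² = 0.102 × 0.898 × (1.751/0.07)² = 57.31
Round up: n = 58.

58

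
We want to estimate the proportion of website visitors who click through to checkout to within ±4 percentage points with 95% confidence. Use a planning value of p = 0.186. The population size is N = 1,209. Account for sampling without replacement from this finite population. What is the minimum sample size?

280

For a proportion with margin E = 0.04 at 95% confidence, z = 1.960.
n = p̂(1−p̂)(z/E)² = 0.186 × 0.814 × (1.960/0.04)² = 363.52 — call this n₀.
Finite-population correction with N = 1,209: n = n₀ / (1 + (n₀−1)/N) = 363.52 / 1.3 = 279.63
Round up: n = 280.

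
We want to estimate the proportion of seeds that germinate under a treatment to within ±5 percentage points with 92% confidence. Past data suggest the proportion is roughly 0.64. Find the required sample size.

283

For a proportion with margin E = 0.05 at 92% confidence, z = 1.751.
n = p̂(1−p̂)(z/E)² = 0.64 × 0.36 × (1.751/0.05)² = 282.56
Round up: n = 283.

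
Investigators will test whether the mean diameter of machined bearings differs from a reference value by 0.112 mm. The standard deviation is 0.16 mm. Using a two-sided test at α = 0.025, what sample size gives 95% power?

31

For a one-sample z-test, n = ((z_{α/2} + z_β)·σ/δ)².
z_{α/2} = 2.241 (two-sided α = 0.025); z_β = 1.645 (power 95% → β = 0.05).
n = (3.886 × 0.16 / 0.112)² = 30.82
Round up: n = 31.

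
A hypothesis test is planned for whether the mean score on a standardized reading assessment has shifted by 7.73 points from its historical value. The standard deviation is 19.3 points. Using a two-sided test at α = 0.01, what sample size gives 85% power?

For a one-sample z-test, n = ((z_{α/2} + z_β)·σ/δ)².
z_{α/2} = 2.576 (two-sided α = 0.01); z_β = 1.036 (power 85% → β = 0.15).
n = (3.612 × 19.3 / 7.73)² = 81.33
Round up: n = 82.

82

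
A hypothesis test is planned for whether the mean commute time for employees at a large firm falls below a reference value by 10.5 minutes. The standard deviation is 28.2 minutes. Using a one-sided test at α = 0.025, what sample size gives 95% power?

n = 94

For a one-sample z-test, n = ((z_α + z_β)·σ/δ)².
z_α = 1.960 (one-sided α = 0.025); z_β = 1.645 (power 95% → β = 0.05).
n = (3.605 × 28.2 / 10.5)² = 93.74
Round up: n = 94.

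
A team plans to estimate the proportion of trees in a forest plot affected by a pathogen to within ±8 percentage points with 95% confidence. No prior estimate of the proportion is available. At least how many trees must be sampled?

For a proportion with margin E = 0.08 at 95% confidence, z = 1.960.
With no prior estimate, use p = 0.5, which maximizes p(1−p) at 0.25.
n = 0.25 × (z/E)² = 0.25 × (1.960/0.08)² = 150.06
Round up: n = 151.

151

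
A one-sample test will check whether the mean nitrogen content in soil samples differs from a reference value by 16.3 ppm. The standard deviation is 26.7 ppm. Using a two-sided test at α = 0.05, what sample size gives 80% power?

n = 22

For a one-sample z-test, n = ((z_{α/2} + z_β)·σ/δ)².
z_{α/2} = 1.960 (two-sided α = 0.05); z_β = 0.842 (power 80% → β = 0.2).
n = (2.802 × 26.7 / 16.3)² = 21.07
Round up: n = 22.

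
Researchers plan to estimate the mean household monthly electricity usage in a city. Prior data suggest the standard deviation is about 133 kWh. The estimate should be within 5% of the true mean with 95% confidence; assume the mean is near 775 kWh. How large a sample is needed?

For a mean, the margin of error is E = z·σ/√n, so n = (zσ/E)².
At 95% confidence, z = 1.960.
E = 5% of 775 = 38.75 kWh.
n = (1.960 × 133 / 38.75)² = 45.26
Round up: n = 46.

n = 46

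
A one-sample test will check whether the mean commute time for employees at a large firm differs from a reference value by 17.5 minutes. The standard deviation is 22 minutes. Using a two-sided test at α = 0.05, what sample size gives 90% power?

n = 17

For a one-sample z-test, n = ((z_{α/2} + z_β)·σ/δ)².
z_{α/2} = 1.960 (two-sided α = 0.05); z_β = 1.282 (power 90% → β = 0.1).
n = (3.242 × 22 / 17.5)² = 16.61
Round up: n = 17.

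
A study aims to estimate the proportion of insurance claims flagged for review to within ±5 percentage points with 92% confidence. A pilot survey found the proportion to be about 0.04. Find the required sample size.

n = 48

For a proportion with margin E = 0.05 at 92% confidence, z = 1.751.
n = p̂(1−p̂)(z/E)² = 0.04 × 0.96 × (1.751/0.05)² = 47.09
Round up: n = 48.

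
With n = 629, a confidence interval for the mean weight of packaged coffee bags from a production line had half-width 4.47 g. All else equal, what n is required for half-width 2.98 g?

Margin of error scales as 1/√n, so n₂ = n₁·(E₁/E₂)².
n₂ = 629 × (4.47/2.98)² = 629 × 2.25 = 1415.25
Round up: n₂ = 1416.

1416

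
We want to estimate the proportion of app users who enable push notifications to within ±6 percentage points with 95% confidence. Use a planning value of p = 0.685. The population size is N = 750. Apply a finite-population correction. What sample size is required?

For a proportion with margin E = 0.06 at 95% confidence, z = 1.960.
n = p̂(1−p̂)(z/E)² = 0.685 × 0.315 × (1.960/0.06)² = 230.26 — call this n₀.
Finite-population correction with N = 750: n = n₀ / (1 + (n₀−1)/N) = 230.26 / 1.306 = 176.31
Round up: n = 177.

177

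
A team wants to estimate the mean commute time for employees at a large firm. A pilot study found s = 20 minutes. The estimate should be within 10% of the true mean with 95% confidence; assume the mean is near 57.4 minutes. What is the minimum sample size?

For a mean, the margin of error is E = z·σ/√n, so n = (zσ/E)².
At 95% confidence, z = 1.960.
E = 10% of 57.4 = 5.74 minutes.
n = (1.960 × 20 / 5.74)² = 46.64
Round up: n = 47.

47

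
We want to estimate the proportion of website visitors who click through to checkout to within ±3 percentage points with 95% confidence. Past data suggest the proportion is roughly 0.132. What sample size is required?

490

For a proportion with margin E = 0.03 at 95% confidence, z = 1.960.
n = p̂(1−p̂)(z/E)² = 0.132 × 0.868 × (1.960/0.03)² = 489.06
Round up: n = 490.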